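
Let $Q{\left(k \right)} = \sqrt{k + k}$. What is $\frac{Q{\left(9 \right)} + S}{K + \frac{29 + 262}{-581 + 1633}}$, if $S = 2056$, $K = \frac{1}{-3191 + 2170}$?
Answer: $\frac{2208333152}{296059} + \frac{3222276 \sqrt{2}}{296059} \approx 7474.5$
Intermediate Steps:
$Q{\left(k \right)} = \sqrt{2} \sqrt{k}$ ($Q{\left(k \right)} = \sqrt{2 k} = \sqrt{2} \sqrt{k}$)
$K = - \frac{1}{1021}$ ($K = \frac{1}{-1021} = - \frac{1}{1021} \approx -0.00097943$)
$\frac{Q{\left(9 \right)} + S}{K + \frac{29 + 262}{-581 + 1633}} = \frac{\sqrt{2} \sqrt{9} + 2056}{- \frac{1}{1021} + \frac{29 + 262}{-581 + 1633}} = \frac{\sqrt{2} \cdot 3 + 2056}{- \frac{1}{1021} + \frac{291}{1052}} = \frac{3 \sqrt{2} + 2056}{- \frac{1}{1021} + 291 \cdot \frac{1}{1052}} = \frac{2056 + 3 \sqrt{2}}{- \frac{1}{1021} + \frac{291}{1052}} = \frac{2056 + 3 \sqrt{2}}{\frac{296059}{1074092}} = \left(2056 + 3 \sqrt{2}\right) \frac{1074092}{296059} = \frac{2208333152}{296059} + \frac{3222276 \sqrt{2}}{296059}$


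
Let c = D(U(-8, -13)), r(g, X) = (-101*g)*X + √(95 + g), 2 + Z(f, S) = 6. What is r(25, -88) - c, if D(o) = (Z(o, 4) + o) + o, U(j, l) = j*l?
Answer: 221988 + 2*√30 ≈ 2.2200e+5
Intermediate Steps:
Z(f, S) = 4 (Z(f, S) = -2 + 6 = 4)
r(g, X) = √(95 + g) - 101*X*g (r(g, X) = -101*X*g + √(95 + g) = √(95 + g) - 101*X*g)
D(o) = 4 + 2*o (D(o) = (4 + o) + o = 4 + 2*o)
c = 212 (c = 4 + 2*(-8*(-13)) = 4 + 2*104 = 4 + 208 = 212)
r(25, -88) - c = (√(95 + 25) - 101*(-88)*25) - 1*212 = (√120 + 222200) - 212 = (2*√30 + 222200) - 212 = (222200 + 2*√30) - 212 = 221988 + 2*√30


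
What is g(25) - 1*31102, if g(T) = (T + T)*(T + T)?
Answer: -28602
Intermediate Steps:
g(T) = 4*T² (g(T) = (2*T)*(2*T) = 4*T²)
g(25) - 1*31102 = 4*25² - 1*31102 = 4*625 - 31102 = 2500 - 31102 = -28602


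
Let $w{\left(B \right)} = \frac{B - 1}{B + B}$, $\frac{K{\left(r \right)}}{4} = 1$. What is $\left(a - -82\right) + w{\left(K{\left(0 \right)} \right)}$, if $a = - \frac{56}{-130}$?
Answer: $\frac{43059}{520} \approx 82.806$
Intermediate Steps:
$K{\left(r \right)} = 4$ ($K{\left(r \right)} = 4 \cdot 1 = 4$)
$w{\left(B \right)} = \frac{-1 + B}{2 B}$
$a = \frac{28}{65}$ ($a = \left(-56\right) \left(- \frac{1}{130}\right) = \frac{28}{65} \approx 0.43077$)
$\left(a - -82\right) + w{\left(K{\left(0 \right)} \right)} = \left(\frac{28}{65} - -82\right) + \frac{-1 + 4}{2 \cdot 4} = \left(\frac{28}{65} + 82\right) + \frac{1}{2} \cdot \frac{1}{4} \cdot 3 = \frac{5358}{65} + \frac{3}{8} = \frac{43059}{520}$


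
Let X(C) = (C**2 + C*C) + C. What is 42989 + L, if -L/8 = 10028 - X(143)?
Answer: 291093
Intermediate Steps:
X(C) = C + 2*C**2 (X(C) = (C**2 + C**2) + C = 2*C**2 + C = C + 2*C**2)
L = 248104 (L = -8*(10028 - 143*(1 + 2*143)) = -8*(10028 - 143*(1 + 286)) = -8*(10028 - 143*287) = -8*(10028 - 1*41041) = -8*(10028 - 41041) = -8*(-31013) = 248104)
42989 + L = 42989 + 248104 = 291093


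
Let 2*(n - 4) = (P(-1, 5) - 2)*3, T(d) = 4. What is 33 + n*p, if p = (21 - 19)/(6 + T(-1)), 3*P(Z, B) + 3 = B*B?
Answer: 177/5 ≈ 35.400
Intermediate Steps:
P(Z, B) = -1 + B**2/3 (P(Z, B) = -1 + (B*B)/3 = -1 + B**2/3)
n = 12 (n = 4 + (((-1 + (1/3)*5**2) - 2)*3)/2 = 4 + (((-1 + (1/3)*25) - 2)*3)/2 = 4 + (((-1 + 25/3) - 2)*3)/2 = 4 + ((22/3 - 2)*3)/2 = 4 + ((16/3)*3)/2 = 4 + (1/2)*16 = 4 + 8 = 12)
p = 1/5 (p = (21 - 19)/(6 + 4) = 2/10 = 2*(1/10) = 1/5 ≈ 0.20000)
33 + n*p = 33 + 12*(1/5) = 33 + 12/5 = 177/5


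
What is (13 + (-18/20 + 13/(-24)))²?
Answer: 1923769/14400 ≈ 133.59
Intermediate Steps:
(13 + (-18/20 + 13/(-24)))² = (13 + (-18*1/20 + 13*(-1/24)))² = (13 + (-9/10 - 13/24))² = (13 - 173/120)² = (1387/120)² = 1923769/14400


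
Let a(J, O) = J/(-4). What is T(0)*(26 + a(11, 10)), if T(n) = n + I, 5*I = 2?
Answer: 93/10 ≈ 9.3000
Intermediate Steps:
I = 2/5 (I = (1/5)*2 = 2/5 ≈ 0.40000)
a(J, O) = -J/4 (a(J, O) = J*(-1/4) = -J/4)
T(n) = 2/5 + n (T(n) = n + 2/5 = 2/5 + n)
T(0)*(26 + a(11, 10)) = (2/5 + 0)*(26 - 1/4*11) = 2*(26 - 11/4)/5 = (2/5)*(93/4) = 93/10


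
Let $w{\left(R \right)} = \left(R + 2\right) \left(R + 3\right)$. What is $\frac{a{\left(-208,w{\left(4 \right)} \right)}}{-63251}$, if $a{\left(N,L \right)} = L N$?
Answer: $\frac{8736}{63251} \approx 0.13812$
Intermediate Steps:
$w{\left(R \right)} = \left(2 + R\right) \left(3 + R\right)$
$\frac{a{\left(-208,w{\left(4 \right)} \right)}}{-63251} = \frac{\left(6 + 4^{2} + 5 \cdot 4\right) \left(-208\right)}{-63251} = \left(6 + 16 + 20\right) \left(-208\right) \left(- \frac{1}{63251}\right) = 42 \left(-208\right) \left(- \frac{1}{63251}\right) = \left(-8736\right) \left(- \frac{1}{63251}\right) = \frac{8736}{63251}$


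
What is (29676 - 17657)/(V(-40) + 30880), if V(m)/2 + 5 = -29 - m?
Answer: 12019/30892 ≈ 0.38907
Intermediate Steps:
V(m) = -68 - 2*m (V(m) = -10 + 2*(-29 - m) = -10 + (-58 - 2*m) = -68 - 2*m)
(29676 - 17657)/(V(-40) + 30880) = (29676 - 17657)/((-68 - 2*(-40)) + 30880) = 12019/((-68 + 80) + 30880) = 12019/(12 + 30880) = 12019/30892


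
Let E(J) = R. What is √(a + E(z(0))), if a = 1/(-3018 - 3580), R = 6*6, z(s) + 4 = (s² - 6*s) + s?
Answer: √1567203146/6598 ≈ 6.0000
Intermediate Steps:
z(s) = -4 + s² - 5*s (z(s) = -4 + ((s² - 6*s) + s) = -4 + (s² - 5*s) = -4 + s² - 5*s)
R = 36
E(J) = 36
a = -1/6598 (a = 1/(-6598) = -1/6598 ≈ -0.00015156)
√(a + E(z(0))) = √(-1/6598 + 36) = √(237527/6598) = √1567203146/6598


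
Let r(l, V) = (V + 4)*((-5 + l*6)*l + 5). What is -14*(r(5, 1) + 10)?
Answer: -9240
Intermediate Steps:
r(l, V) = (4 + V)*(5 + l*(-5 + 6*l)) (r(l, V) = (4 + V)*((-5 + 6*l)*l + 5) = (4 + V)*(l*(-5 + 6*l) + 5) = (4 + V)*(5 + l*(-5 + 6*l)))
-14*(r(5, 1) + 10) = -14*((20 - 20*5 + 5*1 + 24*5**2 - 5*1*5 + 6*1*5**2) + 10) = -14*((20 - 100 + 5 + 24*25 - 25 + 6*1*25) + 10) = -14*((20 - 100 + 5 + 600 - 25 + 150) + 10) = -14*(650 + 10) = -14*660 = -9240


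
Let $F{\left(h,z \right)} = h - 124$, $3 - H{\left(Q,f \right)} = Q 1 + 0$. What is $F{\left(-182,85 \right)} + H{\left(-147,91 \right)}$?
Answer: $-156$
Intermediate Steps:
$H{\left(Q,f \right)} = 3 - Q$ ($H{\left(Q,f \right)} = 3 - \left(Q 1 + 0\right) = 3 - \left(Q + 0\right) = 3 - Q$)
$F{\left(h,z \right)} = -124 + h$
$F{\left(-182,85 \right)} + H{\left(-147,91 \right)} = \left(-124 - 182\right) + \left(3 - -147\right) = -306 + \left(3 + 147\right) = -306 + 150 = -156$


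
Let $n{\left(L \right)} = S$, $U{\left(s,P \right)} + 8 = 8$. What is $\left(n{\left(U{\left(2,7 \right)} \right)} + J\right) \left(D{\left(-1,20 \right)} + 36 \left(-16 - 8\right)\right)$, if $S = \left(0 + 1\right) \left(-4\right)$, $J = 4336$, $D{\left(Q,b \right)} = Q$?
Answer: $-3747180$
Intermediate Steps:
$U{\left(s,P \right)} = 0$ ($U{\left(s,P \right)} = -8 + 8 = 0$)
$S = -4$ ($S = 1 \left(-4\right) = -4$)
$n{\left(L \right)} = -4$
$\left(n{\left(U{\left(2,7 \right)} \right)} + J\right) \left(D{\left(-1,20 \right)} + 36 \left(-16 - 8\right)\right) = \left(-4 + 4336\right) \left(-1 + 36 \left(-16 - 8\right)\right) = 4332 \left(-1 + 36 \left(-24\right)\right) = 4332 \left(-1 - 864\right) = 4332 \left(-865\right) = -3747180$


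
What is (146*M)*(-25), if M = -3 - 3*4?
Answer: 54750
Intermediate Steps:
M = -15 (M = -3 - 12 = -15)
(146*M)*(-25) = (146*(-15))*(-25) = -2190*(-25) = 54750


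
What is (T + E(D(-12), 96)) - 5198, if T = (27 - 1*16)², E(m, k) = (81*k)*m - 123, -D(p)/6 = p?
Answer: 554672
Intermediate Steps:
D(p) = -6*p
E(m, k) = -123 + 81*k*m (E(m, k) = 81*k*m - 123 = -123 + 81*k*m)
T = 121 (T = (27 - 16)² = 11² = 121)
(T + E(D(-12), 96)) - 5198 = (121 + (-123 + 81*96*(-6*(-12)))) - 5198 = (121 + (-123 + 81*96*72)) - 5198 = (121 + (-123 + 559872)) - 5198 = (121 + 559749) - 5198 = 559870 - 5198 = 554672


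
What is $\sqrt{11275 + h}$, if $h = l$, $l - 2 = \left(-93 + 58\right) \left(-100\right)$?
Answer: $\sqrt{14777} \approx 121.56$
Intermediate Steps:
$l = 3502$ ($l = 2 + \left(-93 + 58\right) \left(-100\right) = 2 - -3500 = 2 + 3500 = 3502$)
$h = 3502$
$\sqrt{11275 + h} = \sqrt{11275 + 3502} = \sqrt{14777}$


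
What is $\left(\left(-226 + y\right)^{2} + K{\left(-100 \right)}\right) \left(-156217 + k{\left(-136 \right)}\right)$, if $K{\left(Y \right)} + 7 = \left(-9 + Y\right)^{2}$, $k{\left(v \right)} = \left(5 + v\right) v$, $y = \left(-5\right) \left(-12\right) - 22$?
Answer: $-6535018418$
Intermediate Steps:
$y = 38$ ($y = 60 - 22 = 38$)
$k{\left(v \right)} = v \left(5 + v\right)$
$K{\left(Y \right)} = -7 + \left(-9 + Y\right)^{2}$
$\left(\left(-226 + y\right)^{2} + K{\left(-100 \right)}\right) \left(-156217 + k{\left(-136 \right)}\right) = \left(\left(-226 + 38\right)^{2} - \left(7 - \left(-9 - 100\right)^{2}\right)\right) \left(-156217 - 136 \left(5 - 136\right)\right) = \left(\left(-188\right)^{2} - \left(7 - \left(-109\right)^{2}\right)\right) \left(-156217 - -17816\right) = \left(35344 + \left(-7 + 11881\right)\right) \left(-156217 + 17816\right) = \left(35344 + 11874\right) \left(-138401\right) = 47218 \left(-138401\right) = -6535018418$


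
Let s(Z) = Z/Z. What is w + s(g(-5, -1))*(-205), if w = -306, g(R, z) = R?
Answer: -511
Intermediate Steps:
s(Z) = 1
w + s(g(-5, -1))*(-205) = -306 + 1*(-205) = -306 - 205 = -511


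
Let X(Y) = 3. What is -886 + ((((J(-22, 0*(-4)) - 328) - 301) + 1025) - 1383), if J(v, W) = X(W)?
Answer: -1870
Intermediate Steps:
J(v, W) = 3
-886 + ((((J(-22, 0*(-4)) - 328) - 301) + 1025) - 1383) = -886 + ((((3 - 328) - 301) + 1025) - 1383) = -886 + (((-325 - 301) + 1025) - 1383) = -886 + ((-626 + 1025) - 1383) = -886 + (399 - 1383) = -886 - 984 = -1870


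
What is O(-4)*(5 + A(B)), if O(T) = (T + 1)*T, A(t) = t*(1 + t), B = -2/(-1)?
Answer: 132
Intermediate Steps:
B = 2 (B = -2*(-1) = 2)
O(T) = T*(1 + T) (O(T) = (1 + T)*T = T*(1 + T))
O(-4)*(5 + A(B)) = (-4*(1 - 4))*(5 + 2*(1 + 2)) = (-4*(-3))*(5 + 2*3) = 12*(5 + 6) = 12*11 = 132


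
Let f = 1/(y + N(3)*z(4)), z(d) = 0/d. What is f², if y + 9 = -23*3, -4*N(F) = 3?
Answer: 1/6084 ≈ 0.00016437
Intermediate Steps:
N(F) = -¾ (N(F) = -¼*3 = -¾)
z(d) = 0
y = -78 (y = -9 - 23*3 = -9 - 69 = -78)
f = -1/78 (f = 1/(-78 - ¾*0) = 1/(-78 + 0) = 1/(-78) = -1/78 ≈ -0.012821)
f² = (-1/78)² = 1/6084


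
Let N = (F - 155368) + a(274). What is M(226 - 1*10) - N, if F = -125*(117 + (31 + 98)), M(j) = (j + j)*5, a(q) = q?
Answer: 188004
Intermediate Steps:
M(j) = 10*j (M(j) = (2*j)*5 = 10*j)
F = -30750 (F = -125*(117 + 129) = -125*246 = -30750)
N = -185844 (N = (-30750 - 155368) + 274 = -186118 + 274 = -185844)
M(226 - 1*10) - N = 10*(226 - 1*10) - 1*(-185844) = 10*(226 - 10) + 185844 = 10*216 + 185844 = 2160 + 185844 = 188004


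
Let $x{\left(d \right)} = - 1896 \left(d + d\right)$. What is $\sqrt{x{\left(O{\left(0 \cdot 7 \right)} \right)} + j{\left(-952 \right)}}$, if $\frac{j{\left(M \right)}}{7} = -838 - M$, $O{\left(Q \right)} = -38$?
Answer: $\sqrt{144894} \approx 380.65$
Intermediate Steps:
$x{\left(d \right)} = - 3792 d$ ($x{\left(d \right)} = - 1896 \cdot 2 d = - 3792 d$)
$j{\left(M \right)} = -5866 - 7 M$ ($j{\left(M \right)} = 7 \left(-838 - M\right) = -5866 - 7 M$)
$\sqrt{x{\left(O{\left(0 \cdot 7 \right)} \right)} + j{\left(-952 \right)}} = \sqrt{\left(-3792\right) \left(-38\right) - -798} = \sqrt{144096 + \left(-5866 + 6664\right)} = \sqrt{144096 + 798} = \sqrt{144894}$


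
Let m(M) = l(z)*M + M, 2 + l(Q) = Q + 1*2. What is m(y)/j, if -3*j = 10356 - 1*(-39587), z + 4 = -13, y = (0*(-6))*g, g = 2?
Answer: 0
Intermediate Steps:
y = 0 (y = (0*(-6))*2 = 0*2 = 0)
z = -17 (z = -4 - 13 = -17)
j = -49943/3 (j = -(10356 - 1*(-39587))/3 = -(10356 + 39587)/3 = -⅓*49943 = -49943/3 ≈ -16648.)
l(Q) = Q (l(Q) = -2 + (Q + 1*2) = -2 + (Q + 2) = -2 + (2 + Q) = Q)
m(M) = -16*M (m(M) = -17*M + M = -16*M)
m(y)/j = (-16*0)/(-49943/3) = 0*(-3/49943) = 0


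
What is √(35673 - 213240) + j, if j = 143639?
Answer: 143639 + I*√177567 ≈ 1.4364e+5 + 421.39*I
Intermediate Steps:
√(35673 - 213240) + j = √(35673 - 213240) + 143639 = √(-177567) + 143639 = I*√177567 + 143639 = 143639 + I*√177567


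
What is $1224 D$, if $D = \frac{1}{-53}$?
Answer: $- \frac{1224}{53} \approx -23.094$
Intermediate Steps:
$D = - \frac{1}{53} \approx -0.018868$
$1224 D = 1224 \left(- \frac{1}{53}\right) = - \frac{1224}{53}$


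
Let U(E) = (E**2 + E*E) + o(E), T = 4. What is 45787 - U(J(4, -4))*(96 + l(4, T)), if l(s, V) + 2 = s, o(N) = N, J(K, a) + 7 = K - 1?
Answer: 43043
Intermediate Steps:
J(K, a) = -8 + K (J(K, a) = -7 + (K - 1) = -7 + (-1 + K) = -8 + K)
l(s, V) = -2 + s
U(E) = E + 2*E**2 (U(E) = (E**2 + E*E) + E = (E**2 + E**2) + E = 2*E**2 + E = E + 2*E**2)
45787 - U(J(4, -4))*(96 + l(4, T)) = 45787 - (-8 + 4)*(1 + 2*(-8 + 4))*(96 + (-2 + 4)) = 45787 - (-4*(1 + 2*(-4)))*(96 + 2) = 45787 - (-4*(1 - 8))*98 = 45787 - (-4*(-7))*98 = 45787 - 28*98 = 45787 - 1*2744 = 45787 - 2744 = 43043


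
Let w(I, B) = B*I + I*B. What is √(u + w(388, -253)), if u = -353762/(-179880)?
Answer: I*√397030313925915/44970 ≈ 443.09*I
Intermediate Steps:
w(I, B) = 2*B*I (w(I, B) = B*I + B*I = 2*B*I)
u = 176881/89940 (u = -353762*(-1/179880) = 176881/89940 ≈ 1.9667)
√(u + w(388, -253)) = √(176881/89940 + 2*(-253)*388) = √(176881/89940 - 196328) = √(-17657563439/89940) = I*√397030313925915/44970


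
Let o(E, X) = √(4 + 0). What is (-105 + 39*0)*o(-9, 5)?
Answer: -210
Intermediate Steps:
o(E, X) = 2 (o(E, X) = √4 = 2)
(-105 + 39*0)*o(-9, 5) = (-105 + 39*0)*2 = (-105 + 0)*2 = -105*2 = -210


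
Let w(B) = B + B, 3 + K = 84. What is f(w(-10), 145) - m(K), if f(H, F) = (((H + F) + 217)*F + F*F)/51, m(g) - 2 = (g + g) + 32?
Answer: 60619/51 ≈ 1188.6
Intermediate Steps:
K = 81 (K = -3 + 84 = 81)
m(g) = 34 + 2*g (m(g) = 2 + ((g + g) + 32) = 2 + (2*g + 32) = 2 + (32 + 2*g) = 34 + 2*g)
w(B) = 2*B
f(H, F) = F²/51 + F*(217 + F + H)/51 (f(H, F) = (((F + H) + 217)*F + F²)*(1/51) = ((217 + F + H)*F + F²)*(1/51) = (F*(217 + F + H) + F²)*(1/51) = (F² + F*(217 + F + H))*(1/51) = F²/51 + F*(217 + F + H)/51)
f(w(-10), 145) - m(K) = (1/51)*145*(217 + 2*(-10) + 2*145) - (34 + 2*81) = (1/51)*145*(217 - 20 + 290) - (34 + 162) = (1/51)*145*487 - 1*196 = 70615/51 - 196 = 60619/51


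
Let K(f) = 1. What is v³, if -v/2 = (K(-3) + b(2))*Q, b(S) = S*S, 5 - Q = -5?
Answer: -1000000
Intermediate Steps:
Q = 10 (Q = 5 - 1*(-5) = 5 + 5 = 10)
b(S) = S²
v = -100 (v = -2*(1 + 2²)*10 = -2*(1 + 4)*10 = -10*10 = -2*50 = -100)
v³ = (-100)³ = -1000000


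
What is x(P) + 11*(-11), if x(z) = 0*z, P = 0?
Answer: -121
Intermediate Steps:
x(z) = 0
x(P) + 11*(-11) = 0 + 11*(-11) = 0 - 121 = -121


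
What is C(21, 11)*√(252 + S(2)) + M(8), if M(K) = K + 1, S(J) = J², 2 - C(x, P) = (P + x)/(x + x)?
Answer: 605/21 ≈ 28.810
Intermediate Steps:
C(x, P) = 2 - (P + x)/(2*x) (C(x, P) = 2 - (P + x)/(x + x) = 2 - (P + x)/(2*x))
M(K) = 1 + K
C(21, 11)*√(252 + S(2)) + M(8) = ((½)*(-1*11 + 3*21)/21)*√(252 + 2²) + (1 + 8) = ((½)*(1/21)*(-11 + 63))*√(252 + 4) + 9 = ((½)*(1/21)*52)*√256 + 9 = (26/21)*16 + 9 = 416/21 + 9 = 605/21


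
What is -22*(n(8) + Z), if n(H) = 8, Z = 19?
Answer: -594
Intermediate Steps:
-22*(n(8) + Z) = -22*(8 + 19) = -22*27 = -594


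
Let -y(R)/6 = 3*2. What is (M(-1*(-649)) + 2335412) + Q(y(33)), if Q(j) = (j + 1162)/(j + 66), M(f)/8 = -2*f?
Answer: 34875983/15 ≈ 2.3251e+6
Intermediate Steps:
M(f) = -16*f (M(f) = 8*(-2*f) = -16*f)
y(R) = -36 (y(R) = -18*2 = -6*6 = -36)
Q(j) = (1162 + j)/(66 + j)
(M(-1*(-649)) + 2335412) + Q(y(33)) = (-(-16)*(-649) + 2335412) + (1162 - 36)/(66 - 36) = (-16*649 + 2335412) + 1126/30 = (-10384 + 2335412) + (1/30)*1126 = 2325028 + 563/15 = 34875983/15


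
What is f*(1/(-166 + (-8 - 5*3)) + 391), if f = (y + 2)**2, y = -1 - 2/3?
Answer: 73898/1701 ≈ 43.444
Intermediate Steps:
y = -5/3 (y = -1 - 2*1/3 = -1 - 2/3 = -5/3 ≈ -1.6667)
f = 1/9 (f = (-5/3 + 2)**2 = (1/3)**2 = 1/9 ≈ 0.11111)
f*(1/(-166 + (-8 - 5*3)) + 391) = (1/(-166 + (-8 - 5*3)) + 391)/9 = (1/(-166 + (-8 - 15)) + 391)/9 = (1/(-166 - 23) + 391)/9 = (1/(-189) + 391)/9 = (-1/189 + 391)/9 = (1/9)*(73898/189) = 73898/1701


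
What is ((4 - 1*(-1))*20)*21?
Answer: 2100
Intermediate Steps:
((4 - 1*(-1))*20)*21 = ((4 + 1)*20)*21 = (5*20)*21 = 100*21 = 2100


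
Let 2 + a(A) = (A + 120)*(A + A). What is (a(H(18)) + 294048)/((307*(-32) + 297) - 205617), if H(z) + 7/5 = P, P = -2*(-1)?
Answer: -919346/672325 ≈ -1.3674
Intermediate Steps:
P = 2
H(z) = ⅗ (H(z) = -7/5 + 2 = ⅗)
a(A) = -2 + 2*A*(120 + A) (a(A) = -2 + (A + 120)*(A + A) = -2 + (120 + A)*(2*A) = -2 + 2*A*(120 + A))
(a(H(18)) + 294048)/((307*(-32) + 297) - 205617) = ((-2 + 2*(⅗)² + 240*(⅗)) + 294048)/((307*(-32) + 297) - 205617) = ((-2 + 2*(9/25) + 144) + 294048)/((-9824 + 297) - 205617) = ((-2 + 18/25 + 144) + 294048)/(-9527 - 205617) = (3568/25 + 294048)/(-215144) = (7354768/25)*(-1/215144) = -919346/672325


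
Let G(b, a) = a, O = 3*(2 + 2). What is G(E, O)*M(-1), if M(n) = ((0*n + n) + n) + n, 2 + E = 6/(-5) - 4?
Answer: -36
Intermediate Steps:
O = 12 (O = 3*4 = 12)
E = -36/5 (E = -2 + (6/(-5) - 4) = -2 + (-⅕*6 - 4) = -2 + (-6/5 - 4) = -2 - 26/5 = -36/5 ≈ -7.2000)
M(n) = 3*n (M(n) = ((0 + n) + n) + n = (n + n) + n = 2*n + n = 3*n)
G(E, O)*M(-1) = 12*(3*(-1)) = 12*(-3) = -36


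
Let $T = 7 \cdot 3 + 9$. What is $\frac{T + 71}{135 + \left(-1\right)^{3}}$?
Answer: $\frac{101}{134} \approx 0.75373$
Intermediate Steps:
$T = 30$ ($T = 21 + 9 = 30$)
$\frac{T + 71}{135 + \left(-1\right)^{3}} = \frac{30 + 71}{135 + \left(-1\right)^{3}} = \frac{101}{135 - 1} = \frac{101}{134}$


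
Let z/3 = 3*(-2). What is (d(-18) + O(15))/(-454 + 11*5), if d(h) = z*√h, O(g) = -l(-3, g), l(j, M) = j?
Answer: -1/133 + 18*I*√2/133 ≈ -0.0075188 + 0.1914*I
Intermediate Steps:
z = -18 (z = 3*(3*(-2)) = 3*(-6) = -18)
O(g) = 3 (O(g) = -1*(-3) = 3)
d(h) = -18*√h
(d(-18) + O(15))/(-454 + 11*5) = (-54*I*√2 + 3)/(-454 + 11*5) = (-54*I*√2 + 3)/(-454 + 55) = (-54*I*√2 + 3)/(-399) = (3 - 54*I*√2)*(-1/399) = -1/133 + 18*I*√2/133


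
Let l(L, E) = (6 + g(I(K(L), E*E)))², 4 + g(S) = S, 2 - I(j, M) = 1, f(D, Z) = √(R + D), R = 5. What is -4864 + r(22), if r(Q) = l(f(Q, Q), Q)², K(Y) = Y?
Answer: -4783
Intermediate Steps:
f(D, Z) = √(5 + D)
I(j, M) = 1 (I(j, M) = 2 - 1*1 = 2 - 1 = 1)
g(S) = -4 + S
l(L, E) = 9 (l(L, E) = (6 + (-4 + 1))² = (6 - 3)² = 3² = 9)
r(Q) = 81 (r(Q) = 9² = 81)
-4864 + r(22) = -4864 + 81 = -4783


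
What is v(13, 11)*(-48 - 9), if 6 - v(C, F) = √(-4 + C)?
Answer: -171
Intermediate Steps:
v(C, F) = 6 - √(-4 + C)
v(13, 11)*(-48 - 9) = (6 - √(-4 + 13))*(-48 - 9) = (6 - √9)*(-57) = (6 - 1*3)*(-57) = (6 - 3)*(-57) = 3*(-57) = -171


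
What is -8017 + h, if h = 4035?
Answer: -3982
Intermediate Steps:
-8017 + h = -8017 + 4035 = -3982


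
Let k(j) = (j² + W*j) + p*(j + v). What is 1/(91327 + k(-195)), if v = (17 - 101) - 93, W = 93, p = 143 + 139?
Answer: 1/6313 ≈ 0.00015840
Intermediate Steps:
p = 282
v = -177 (v = -84 - 93 = -177)
k(j) = -49914 + j² + 375*j (k(j) = (j² + 93*j) + 282*(j - 177) = (j² + 93*j) + 282*(-177 + j) = (j² + 93*j) + (-49914 + 282*j) = -49914 + j² + 375*j)
1/(91327 + k(-195)) = 1/(91327 + (-49914 + (-195)² + 375*(-195))) = 1/(91327 + (-49914 + 38025 - 73125)) = 1/(91327 - 85014) = 1/6313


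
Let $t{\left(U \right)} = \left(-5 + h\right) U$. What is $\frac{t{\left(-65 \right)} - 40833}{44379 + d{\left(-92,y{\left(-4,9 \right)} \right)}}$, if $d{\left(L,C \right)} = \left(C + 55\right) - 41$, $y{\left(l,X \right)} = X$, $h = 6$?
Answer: $- \frac{20449}{22201} \approx -0.92108$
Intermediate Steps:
$t{\left(U \right)} = U$ ($t{\left(U \right)} = \left(-5 + 6\right) U = 1 U = U$)
$d{\left(L,C \right)} = 14 + C$ ($d{\left(L,C \right)} = \left(55 + C\right) - 41 = 14 + C$)
$\frac{t{\left(-65 \right)} - 40833}{44379 + d{\left(-92,y{\left(-4,9 \right)} \right)}} = \frac{-65 - 40833}{44379 + \left(14 + 9\right)} = - \frac{40898}{44379 + 23} = - \frac{40898}{44402} = \left(-40898\right) \frac{1}{44402} = - \frac{20449}{22201}$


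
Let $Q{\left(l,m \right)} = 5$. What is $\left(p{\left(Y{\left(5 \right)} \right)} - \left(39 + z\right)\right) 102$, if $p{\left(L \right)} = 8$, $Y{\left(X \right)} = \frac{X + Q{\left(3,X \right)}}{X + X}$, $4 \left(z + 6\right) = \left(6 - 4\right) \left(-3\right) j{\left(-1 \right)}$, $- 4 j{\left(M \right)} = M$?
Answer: $- \frac{10047}{4} \approx -2511.8$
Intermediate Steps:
$j{\left(M \right)} = - \frac{M}{4}$
$z = - \frac{51}{8}$ ($z = -6 + \frac{\left(6 - 4\right) \left(-3\right) \left(\left(- \frac{1}{4}\right) \left(-1\right)\right)}{4} = -6 + \frac{\left(6 - 4\right) \left(-3\right) \frac{1}{4}}{4} = -6 + \frac{2 \left(-3\right) \frac{1}{4}}{4} = -6 + \frac{\left(-6\right) \frac{1}{4}}{4} = -6 + \frac{1}{4} \left(- \frac{3}{2}\right) = -6 - \frac{3}{8} = - \frac{51}{8} \approx -6.375$)
$Y{\left(X \right)} = \frac{5 + X}{2 X}$ ($Y{\left(X \right)} = \frac{X + 5}{X + X} = \frac{5 + X}{2 X}$)
$\left(p{\left(Y{\left(5 \right)} \right)} - \left(39 + z\right)\right) 102 = \left(8 - \frac{261}{8}\right) 102 = \left(- \frac{197}{8}\right) 102 = - \frac{10047}{4}$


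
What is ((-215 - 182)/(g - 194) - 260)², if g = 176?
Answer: 18344089/324 ≈ 56618.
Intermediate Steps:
((-215 - 182)/(g - 194) - 260)² = ((-215 - 182)/(176 - 194) - 260)² = (-397/(-18) - 260)² = (-397*(-1/18) - 260)² = (397/18 - 260)² = (-4283/18)² = 18344089/324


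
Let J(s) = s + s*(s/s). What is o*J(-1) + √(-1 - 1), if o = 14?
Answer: -28 + I*√2 ≈ -28.0 + 1.4142*I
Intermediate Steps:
J(s) = 2*s (J(s) = s + s*1 = s + s = 2*s)
o*J(-1) + √(-1 - 1) = 14*(2*(-1)) + √(-1 - 1) = 14*(-2) + √(-2) = -28 + I*√2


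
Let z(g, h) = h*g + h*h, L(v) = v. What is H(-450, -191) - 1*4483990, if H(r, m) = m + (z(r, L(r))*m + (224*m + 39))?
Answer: -81881926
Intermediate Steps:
z(g, h) = h² + g*h (z(g, h) = g*h + h² = h² + g*h)
H(r, m) = 39 + 225*m + 2*m*r² (H(r, m) = m + ((r*(r + r))*m + (224*m + 39)) = m + ((r*(2*r))*m + (39 + 224*m)) = m + ((2*r²)*m + (39 + 224*m)) = m + (2*m*r² + (39 + 224*m)) = m + (39 + 224*m + 2*m*r²) = 39 + 225*m + 2*m*r²)
H(-450, -191) - 1*4483990 = (39 + 225*(-191) + 2*(-191)*(-450)²) - 1*4483990 = (39 - 42975 + 2*(-191)*202500) - 4483990 = (39 - 42975 - 77355000) - 4483990 = -77397936 - 4483990 = -81881926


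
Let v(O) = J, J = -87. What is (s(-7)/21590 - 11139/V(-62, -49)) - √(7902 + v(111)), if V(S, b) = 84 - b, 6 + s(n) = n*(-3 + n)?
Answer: -120241249/1435735 - √7815 ≈ -172.15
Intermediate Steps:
v(O) = -87
s(n) = -6 + n*(-3 + n)
(s(-7)/21590 - 11139/V(-62, -49)) - √(7902 + v(111)) = ((-6 + (-7)² - 3*(-7))/21590 - 11139/(84 - 1*(-49))) - √(7902 - 87) = ((-6 + 49 + 21)*(1/21590) - 11139/(84 + 49)) - √7815 = (64*(1/21590) - 11139/133) - √7815 = (32/10795 - 11139*1/133) - √7815 = (32/10795 - 11139/133) - √7815 = -120241249/1435735 - √7815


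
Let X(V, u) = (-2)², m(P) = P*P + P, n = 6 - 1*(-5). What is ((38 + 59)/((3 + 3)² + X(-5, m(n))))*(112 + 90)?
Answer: 9797/20 ≈ 489.85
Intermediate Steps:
n = 11 (n = 6 + 5 = 11)
m(P) = P + P² (m(P) = P² + P = P + P²)
X(V, u) = 4
((38 + 59)/((3 + 3)² + X(-5, m(n))))*(112 + 90) = ((38 + 59)/((3 + 3)² + 4))*(112 + 90) = (97/(6² + 4))*202 = (97/(36 + 4))*202 = (97/40)*202 = 9797/20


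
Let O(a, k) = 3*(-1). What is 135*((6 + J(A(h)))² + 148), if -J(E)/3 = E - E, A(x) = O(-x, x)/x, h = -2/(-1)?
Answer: 24840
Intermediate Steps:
h = 2 (h = -2*(-1) = 2)
O(a, k) = -3
A(x) = -3/x
J(E) = 0 (J(E) = -3*(E - E) = -3*0 = 0)
135*((6 + J(A(h)))² + 148) = 135*((6 + 0)² + 148) = 135*(6² + 148) = 135*(36 + 148) = 135*184 = 24840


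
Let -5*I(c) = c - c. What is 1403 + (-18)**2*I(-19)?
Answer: 1403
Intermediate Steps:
I(c) = 0 (I(c) = -(c - c)/5 = -1/5*0 = 0)
1403 + (-18)**2*I(-19) = 1403 + (-18)**2*0 = 1403 + 324*0 = 1403 + 0 = 1403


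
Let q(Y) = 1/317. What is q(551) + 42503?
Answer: 13473452/317 ≈ 42503.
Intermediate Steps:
q(Y) = 1/317
q(551) + 42503 = 1/317 + 42503 = 13473452/317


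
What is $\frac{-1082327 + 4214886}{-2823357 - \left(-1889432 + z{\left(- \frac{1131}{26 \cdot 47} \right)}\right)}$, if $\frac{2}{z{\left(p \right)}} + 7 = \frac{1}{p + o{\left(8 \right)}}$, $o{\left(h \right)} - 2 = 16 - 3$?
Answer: $- \frac{28716168353}{8561287829} \approx -3.3542$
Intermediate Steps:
$o{\left(h \right)} = 15$ ($o{\left(h \right)} = 2 + \left(16 - 3\right) = 2 + 13 = 15$)
$z{\left(p \right)} = \frac{2}{-7 + \frac{1}{15 + p}}$ ($z{\left(p \right)} = \frac{2}{-7 + \frac{1}{p + 15}} = \frac{2}{-7 + \frac{1}{15 + p}}$)
$\frac{-1082327 + 4214886}{-2823357 - \left(-1889432 + z{\left(- \frac{1131}{26 \cdot 47} \right)}\right)} = \frac{-1082327 + 4214886}{-2823357 + \left(1889432 - \frac{2 \left(-15 - - \frac{1131}{26 \cdot 47}\right)}{104 + 7 \left(- \frac{1131}{26 \cdot 47}\right)}\right)} = \frac{3132559}{-2823357 + \left(1889432 - \frac{2 \left(-15 - - \frac{1131}{1222}\right)}{104 + 7 \left(- \frac{1131}{1222}\right)}\right)} = \frac{3132559}{-2823357 + \left(1889432 - \frac{2 \left(-15 - \left(-1131\right) \frac{1}{1222}\right)}{104 + 7 \left(\left(-1131\right) \frac{1}{1222}\right)}\right)} = \frac{3132559}{-2823357 + \left(1889432 - \frac{2 \left(-15 - - \frac{87}{94}\right)}{104 + 7 \left(- \frac{87}{94}\right)}\right)} = \frac{3132559}{-2823357 + \left(1889432 - \frac{2 \left(-15 + \frac{87}{94}\right)}{104 - \frac{609}{94}}\right)} = \frac{3132559}{-2823357 + \left(1889432 - 2 \frac{1}{\frac{9167}{94}} \left(- \frac{1323}{94}\right)\right)} = \frac{3132559}{-2823357 + \left(1889432 - 2 \cdot \frac{94}{9167} \left(- \frac{1323}{94}\right)\right)} = \frac{3132559}{-2823357 + \left(1889432 - - \frac{2646}{9167}\right)} = \frac{3132559}{-2823357 + \left(1889432 + \frac{2646}{9167}\right)} = \frac{3132559}{-2823357 + \frac{17320425790}{9167}} = \frac{3132559}{- \frac{8561287829}{9167}} = 3132559 \left(- \frac{9167}{8561287829}\right) = - \frac{28716168353}{8561287829}$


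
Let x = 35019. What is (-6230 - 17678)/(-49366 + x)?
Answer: 23908/14347 ≈ 1.6664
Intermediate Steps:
(-6230 - 17678)/(-49366 + x) = (-6230 - 17678)/(-49366 + 35019) = -23908/(-14347) = -23908*(-1/14347) = 23908/14347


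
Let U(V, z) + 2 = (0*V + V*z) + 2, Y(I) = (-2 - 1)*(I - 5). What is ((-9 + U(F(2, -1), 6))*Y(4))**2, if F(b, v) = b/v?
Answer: 3969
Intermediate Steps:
Y(I) = 15 - 3*I (Y(I) = -3*(-5 + I) = 15 - 3*I)
U(V, z) = V*z (U(V, z) = -2 + ((0*V + V*z) + 2) = -2 + ((0 + V*z) + 2) = -2 + (V*z + 2) = -2 + (2 + V*z) = V*z)
((-9 + U(F(2, -1), 6))*Y(4))**2 = ((-9 + (2/(-1))*6)*(15 - 3*4))**2 = ((-9 + (2*(-1))*6)*(15 - 12))**2 = ((-9 - 2*6)*3)**2 = ((-9 - 12)*3)**2 = (-21*3)**2 = (-63)**2 = 3969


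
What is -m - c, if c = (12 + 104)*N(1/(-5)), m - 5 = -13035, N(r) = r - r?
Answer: 13030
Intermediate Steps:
N(r) = 0
m = -13030 (m = 5 - 13035 = -13030)
c = 0 (c = (12 + 104)*0 = 116*0 = 0)
-m - c = -1*(-13030) - 1*0 = 13030 + 0 = 13030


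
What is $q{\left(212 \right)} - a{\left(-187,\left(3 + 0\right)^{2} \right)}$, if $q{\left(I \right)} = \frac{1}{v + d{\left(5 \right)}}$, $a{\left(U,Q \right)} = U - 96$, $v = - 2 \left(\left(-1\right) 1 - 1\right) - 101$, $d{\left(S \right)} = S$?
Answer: $\frac{26035}{92} \approx 282.99$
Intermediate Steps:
$v = -97$ ($v = - 2 \left(-1 - 1\right) - 101 = \left(-2\right) \left(-2\right) - 101 = 4 - 101 = -97$)
$a{\left(U,Q \right)} = -96 + U$
$q{\left(I \right)} = - \frac{1}{92}$ ($q{\left(I \right)} = \frac{1}{-97 + 5} = \frac{1}{-92} = - \frac{1}{92}$)
$q{\left(212 \right)} - a{\left(-187,\left(3 + 0\right)^{2} \right)} = - \frac{1}{92} - \left(-96 - 187\right) = - \frac{1}{92} - -283 = - \frac{1}{92} + 283 = \frac{26035}{92}$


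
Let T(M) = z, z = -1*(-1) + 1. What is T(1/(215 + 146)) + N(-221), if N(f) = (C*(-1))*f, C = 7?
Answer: 1549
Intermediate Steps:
N(f) = -7*f (N(f) = (7*(-1))*f = -7*f)
z = 2 (z = 1 + 1 = 2)
T(M) = 2
T(1/(215 + 146)) + N(-221) = 2 - 7*(-221) = 2 + 1547 = 1549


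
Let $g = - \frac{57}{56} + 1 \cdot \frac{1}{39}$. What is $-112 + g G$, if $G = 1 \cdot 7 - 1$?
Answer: $- \frac{42935}{364} \approx -117.95$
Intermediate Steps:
$G = 6$ ($G = 7 - 1 = 6$)
$g = - \frac{2167}{2184}$ ($g = \left(-57\right) \frac{1}{56} + 1 \cdot \frac{1}{39} = - \frac{57}{56} + \frac{1}{39} = - \frac{2167}{2184} \approx -0.99222$)
$-112 + g G = -112 - \frac{2167}{364} = - \frac{42935}{364}$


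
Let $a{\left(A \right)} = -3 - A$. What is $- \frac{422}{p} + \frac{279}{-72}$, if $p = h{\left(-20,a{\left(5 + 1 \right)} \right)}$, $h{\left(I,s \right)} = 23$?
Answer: $- \frac{4089}{184} \approx -22.223$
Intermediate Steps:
$p = 23$
$- \frac{422}{p} + \frac{279}{-72} = - \frac{422}{23} + \frac{279}{-72} = \left(-422\right) \frac{1}{23} + 279 \left(- \frac{1}{72}\right) = - \frac{422}{23} - \frac{31}{8} = - \frac{4089}{184}$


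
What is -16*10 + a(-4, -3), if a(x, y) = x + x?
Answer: -168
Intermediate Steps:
a(x, y) = 2*x
-16*10 + a(-4, -3) = -16*10 + 2*(-4) = -160 - 8 = -168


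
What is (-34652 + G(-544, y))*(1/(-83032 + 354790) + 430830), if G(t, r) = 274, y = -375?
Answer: -2012513888734649/135879 ≈ -1.4811e+10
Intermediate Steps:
(-34652 + G(-544, y))*(1/(-83032 + 354790) + 430830) = (-34652 + 274)*(1/(-83032 + 354790) + 430830) = -34378*(1/271758 + 430830) = -34378*117081499141/271758 = -2012513888734649/135879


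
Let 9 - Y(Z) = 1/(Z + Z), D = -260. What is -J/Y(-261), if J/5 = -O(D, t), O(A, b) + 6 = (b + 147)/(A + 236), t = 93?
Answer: -41760/4699 ≈ -8.8870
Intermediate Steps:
O(A, b) = -6 + (147 + b)/(236 + A) (O(A, b) = -6 + (b + 147)/(A + 236) = -6 + (147 + b)/(236 + A))
Y(Z) = 9 - 1/(2*Z) (Y(Z) = 9 - 1/(Z + Z) = 9 - 1/(2*Z))
J = 80 (J = 5*(-(-1269 + 93 - 6*(-260))/(236 - 260)) = 5*(-(-1269 + 93 + 1560)/(-24)) = 5*(-(-1)*384/24) = 5*(-1*(-16)) = 5*16 = 80)
-J/Y(-261) = -80/(9 - 1/2/(-261)) = -80/(9 - 1/2*(-1/261)) = -80/(9 + 1/522) = -80/4699/522 = -80*522/4699 = -1*41760/4699 = -41760/4699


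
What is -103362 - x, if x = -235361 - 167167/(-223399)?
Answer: 2680752494/20309 ≈ 1.3200e+5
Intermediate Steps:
x = -4779931352/20309 (x = -235361 - 167167*(-1)/223399 = -235361 - 1*(-15197/20309) = -235361 + 15197/20309 = -4779931352/20309 ≈ -2.3536e+5)
-103362 - x = -103362 - 1*(-4779931352/20309) = -103362 + 4779931352/20309 = 2680752494/20309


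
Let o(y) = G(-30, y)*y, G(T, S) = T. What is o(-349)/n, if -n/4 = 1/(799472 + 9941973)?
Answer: -56231464575/2 ≈ -2.8116e+10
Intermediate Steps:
n = -4/10741445 (n = -4/(799472 + 9941973) = -4/10741445 ≈ -3.7239e-7)
o(y) = -30*y
o(-349)/n = (-30*(-349))/(-4/10741445) = 10470*(-10741445/4) = -56231464575/2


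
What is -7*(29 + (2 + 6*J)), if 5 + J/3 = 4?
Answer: -91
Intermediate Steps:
J = -3 (J = -15 + 3*4 = -15 + 12 = -3)
-7*(29 + (2 + 6*J)) = -7*(29 + (2 + 6*(-3))) = -7*(29 + (2 - 18)) = -7*(29 - 16) = -7*13 = -91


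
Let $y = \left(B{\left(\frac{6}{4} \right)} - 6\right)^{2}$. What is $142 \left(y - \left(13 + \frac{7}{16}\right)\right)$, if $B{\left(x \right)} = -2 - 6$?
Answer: $\frac{207391}{8} \approx 25924.0$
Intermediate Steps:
$B{\left(x \right)} = -8$ ($B{\left(x \right)} = -2 - 6 = -8$)
$y = 196$ ($y = \left(-8 - 6\right)^{2} = \left(-14\right)^{2} = 196$)
$142 \left(y - \left(13 + \frac{7}{16}\right)\right) = 142 \left(196 - \left(13 + \frac{7}{16}\right)\right) = 142 \left(196 - \frac{215}{16}\right) = 142 \cdot \frac{2921}{16} = \frac{207391}{8}$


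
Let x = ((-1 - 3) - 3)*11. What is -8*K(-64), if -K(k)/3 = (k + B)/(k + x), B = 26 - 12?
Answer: 400/47 ≈ 8.5106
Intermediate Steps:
B = 14
x = -77 (x = (-4 - 3)*11 = -7*11 = -77)
K(k) = -3*(14 + k)/(-77 + k) (K(k) = -3*(k + 14)/(k - 77) = -3*(14 + k)/(-77 + k))
-8*K(-64) = -24*(-14 - 1*(-64))/(-77 - 64) = -24*(-14 + 64)/(-141) = -24*(-1)*50/141 = -8*(-50/47) = 400/47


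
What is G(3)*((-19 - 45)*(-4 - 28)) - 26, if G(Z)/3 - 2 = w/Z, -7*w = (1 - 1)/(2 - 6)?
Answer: 12262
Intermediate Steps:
w = 0 (w = -(1 - 1)/(7*(2 - 6)) = -0/(-4) = -0*(-1)/4 = -⅐*0 = 0)
G(Z) = 6 (G(Z) = 6 + 3*(0/Z) = 6 + 3*0 = 6 + 0 = 6)
G(3)*((-19 - 45)*(-4 - 28)) - 26 = 6*((-19 - 45)*(-4 - 28)) - 26 = 6*(-64*(-32)) - 26 = 6*2048 - 26 = 12288 - 26 = 12262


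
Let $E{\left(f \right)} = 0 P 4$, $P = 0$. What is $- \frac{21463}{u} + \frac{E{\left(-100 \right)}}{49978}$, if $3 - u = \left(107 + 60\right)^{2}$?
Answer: $\frac{21463}{27886} \approx 0.76967$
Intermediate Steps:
$E{\left(f \right)} = 0$ ($E{\left(f \right)} = 0 \cdot 0 \cdot 4 = 0 \cdot 4 = 0$)
$u = -27886$ ($u = 3 - \left(107 + 60\right)^{2} = 3 - 167^{2} = 3 - 27889 = -27886$)
$- \frac{21463}{u} + \frac{E{\left(-100 \right)}}{49978} = - \frac{21463}{-27886} + \frac{0}{49978} = \left(-21463\right) \left(- \frac{1}{27886}\right) + 0 \cdot \frac{1}{49978} = \frac{21463}{27886} + 0 = \frac{21463}{27886}$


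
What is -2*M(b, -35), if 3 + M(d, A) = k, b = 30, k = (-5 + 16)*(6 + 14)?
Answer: -434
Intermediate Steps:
k = 220 (k = 11*20 = 220)
M(d, A) = 217 (M(d, A) = -3 + 220 = 217)
-2*M(b, -35) = -2*217 = -434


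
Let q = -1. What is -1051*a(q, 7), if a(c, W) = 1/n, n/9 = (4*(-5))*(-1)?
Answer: -1051/180 ≈ -5.8389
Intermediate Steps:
n = 180 (n = 9*((4*(-5))*(-1)) = 9*(-20*(-1)) = 9*20 = 180)
a(c, W) = 1/180
-1051*a(q, 7) = -1051*1/180 = -1051/180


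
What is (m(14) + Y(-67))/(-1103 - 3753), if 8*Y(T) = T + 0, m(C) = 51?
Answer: -341/38848 ≈ -0.0087778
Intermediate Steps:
Y(T) = T/8 (Y(T) = (T + 0)/8 = T/8)
(m(14) + Y(-67))/(-1103 - 3753) = (51 + (1/8)*(-67))/(-1103 - 3753) = (51 - 67/8)/(-4856) = (341/8)*(-1/4856) = -341/38848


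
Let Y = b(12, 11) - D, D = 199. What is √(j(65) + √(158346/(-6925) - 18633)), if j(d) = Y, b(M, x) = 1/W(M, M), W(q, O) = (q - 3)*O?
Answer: √(-123673720425 + 448740*I*√35786148267)/24930 ≈ 4.6025 + 14.838*I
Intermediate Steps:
W(q, O) = O*(-3 + q) (W(q, O) = (-3 + q)*O = O*(-3 + q))
b(M, x) = 1/(M*(-3 + M))
Y = -21491/108 (Y = 1/(12*(-3 + 12)) - 1*199 = (1/12)/9 - 199 = (1/12)*(⅑) - 199 = 1/108 - 199 = -21491/108 ≈ -198.99)
j(d) = -21491/108
√(j(65) + √(158346/(-6925) - 18633)) = √(-21491/108 + √(158346/(-6925) - 18633)) = √(-21491/108 + √(158346*(-1/6925) - 18633)) = √(-21491/108 + √(-158346/6925 - 18633)) = √(-21491/108 + √(-129191871/6925)) = √(-21491/108 + I*√35786148267/1385)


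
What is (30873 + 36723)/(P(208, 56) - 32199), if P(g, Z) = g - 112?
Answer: -22532/10701 ≈ -2.1056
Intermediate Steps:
P(g, Z) = -112 + g
(30873 + 36723)/(P(208, 56) - 32199) = (30873 + 36723)/((-112 + 208) - 32199) = 67596/(96 - 32199) = 67596/(-32103) = 67596*(-1/32103) = -22532/10701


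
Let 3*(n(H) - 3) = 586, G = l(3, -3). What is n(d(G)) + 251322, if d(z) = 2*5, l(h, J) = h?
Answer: 754561/3 ≈ 2.5152e+5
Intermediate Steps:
G = 3
d(z) = 10
n(H) = 595/3 (n(H) = 3 + (⅓)*586 = 3 + 586/3 = 595/3)
n(d(G)) + 251322 = 595/3 + 251322 = 754561/3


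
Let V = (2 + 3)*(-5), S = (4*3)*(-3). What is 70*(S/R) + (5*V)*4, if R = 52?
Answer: -7130/13 ≈ -548.46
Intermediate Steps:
S = -36 (S = 12*(-3) = -36)
V = -25 (V = 5*(-5) = -25)
70*(S/R) + (5*V)*4 = 70*(-36/52) + (5*(-25))*4 = 70*(-36*1/52) - 125*4 = 70*(-9/13) - 500 = -630/13 - 500 = -7130/13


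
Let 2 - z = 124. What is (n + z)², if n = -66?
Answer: 35344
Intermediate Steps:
z = -122 (z = 2 - 1*124 = 2 - 124 = -122)
(n + z)² = (-66 - 122)² = (-188)² = 35344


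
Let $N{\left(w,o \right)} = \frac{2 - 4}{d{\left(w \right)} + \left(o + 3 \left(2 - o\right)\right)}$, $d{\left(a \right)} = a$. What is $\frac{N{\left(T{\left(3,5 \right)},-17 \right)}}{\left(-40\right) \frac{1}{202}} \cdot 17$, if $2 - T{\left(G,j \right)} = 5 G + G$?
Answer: $\frac{1717}{240} \approx 7.1542$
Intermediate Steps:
$T{\left(G,j \right)} = 2 - 6 G$ ($T{\left(G,j \right)} = 2 - \left(5 G + G\right) = 2 - 6 G$)
$N{\left(w,o \right)} = - \frac{2}{6 + w - 2 o}$ ($N{\left(w,o \right)} = \frac{2 - 4}{w + \left(o + 3 \left(2 - o\right)\right)} = - \frac{2}{w - \left(-6 + 2 o\right)} = - \frac{2}{6 + w - 2 o}$)
$\frac{N{\left(T{\left(3,5 \right)},-17 \right)}}{\left(-40\right) \frac{1}{202}} \cdot 17 = \frac{\left(-2\right) \frac{1}{6 + \left(2 - 18\right) - -34}}{\left(-40\right) \frac{1}{202}} \cdot 17 = \frac{\left(-2\right) \frac{1}{6 + \left(2 - 18\right) + 34}}{\left(-40\right) \frac{1}{202}} \cdot 17 = \frac{\left(-2\right) \frac{1}{6 - 16 + 34}}{- \frac{20}{101}} \cdot 17 = - \frac{2}{24} \left(- \frac{101}{20}\right) 17 = \left(-2\right) \frac{1}{24} \left(- \frac{101}{20}\right) 17 = \left(- \frac{1}{12}\right) \left(- \frac{101}{20}\right) 17 = \frac{101}{240} \cdot 17 = \frac{1717}{240}$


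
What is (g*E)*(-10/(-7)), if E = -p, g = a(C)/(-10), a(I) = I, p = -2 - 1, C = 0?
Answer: 0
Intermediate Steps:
p = -3
g = 0 (g = 0/(-10) = 0*(-1/10) = 0)
E = 3 (E = -1*(-3) = 3)
(g*E)*(-10/(-7)) = (0*3)*(-10/(-7)) = 0*(-10*(-1/7)) = 0*(10/7) = 0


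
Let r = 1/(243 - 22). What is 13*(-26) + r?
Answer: -74697/221 ≈ -338.00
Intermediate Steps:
r = 1/221 ≈ 0.0045249
13*(-26) + r = 13*(-26) + 1/221 = -338 + 1/221 = -74697/221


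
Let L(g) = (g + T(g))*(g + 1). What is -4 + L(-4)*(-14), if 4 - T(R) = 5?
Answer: -214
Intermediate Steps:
T(R) = -1 (T(R) = 4 - 1*5 = 4 - 5 = -1)
L(g) = (1 + g)*(-1 + g) (L(g) = (g - 1)*(g + 1) = (-1 + g)*(1 + g) = (1 + g)*(-1 + g))
-4 + L(-4)*(-14) = -4 + (-1 + (-4)**2)*(-14) = -4 + (-1 + 16)*(-14) = -4 + 15*(-14) = -4 - 210 = -214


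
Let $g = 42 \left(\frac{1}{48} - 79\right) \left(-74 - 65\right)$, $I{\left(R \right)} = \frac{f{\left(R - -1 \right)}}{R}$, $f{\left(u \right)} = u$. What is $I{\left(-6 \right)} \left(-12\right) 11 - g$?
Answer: $- \frac{3689523}{8} \approx -4.6119 \cdot 10^{5}$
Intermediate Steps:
$I{\left(R \right)} = \frac{1 + R}{R}$ ($I{\left(R \right)} = \frac{R - -1}{R} = \frac{R + 1}{R} = \frac{1 + R}{R}$)
$g = \frac{3688643}{8}$ ($g = 42 \left(\frac{1}{48} - 79\right) \left(-139\right) = 42 \left(\left(- \frac{3791}{48}\right) \left(-139\right)\right) = 42 \cdot \frac{526949}{48} = \frac{3688643}{8} \approx 4.6108 \cdot 10^{5}$)
$I{\left(-6 \right)} \left(-12\right) 11 - g = \frac{1 - 6}{-6} \left(-12\right) 11 - \frac{3688643}{8} = \left(- \frac{1}{6}\right) \left(-5\right) \left(-12\right) 11 - \frac{3688643}{8} = \frac{5}{6} \left(-12\right) 11 - \frac{3688643}{8} = \left(-10\right) 11 - \frac{3688643}{8} = -110 - \frac{3688643}{8} = - \frac{3689523}{8}$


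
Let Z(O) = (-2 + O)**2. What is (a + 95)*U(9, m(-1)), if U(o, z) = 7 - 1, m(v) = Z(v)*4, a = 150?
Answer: 1470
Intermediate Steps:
m(v) = 4*(-2 + v)**2 (m(v) = (-2 + v)**2*4 = 4*(-2 + v)**2)
U(o, z) = 6
(a + 95)*U(9, m(-1)) = (150 + 95)*6 = 245*6 = 1470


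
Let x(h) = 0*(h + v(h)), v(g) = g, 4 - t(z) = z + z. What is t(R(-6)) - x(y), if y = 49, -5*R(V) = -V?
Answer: 32/5 ≈ 6.4000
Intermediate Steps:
R(V) = V/5 (R(V) = -(-1)*V/5 = V/5)
t(z) = 4 - 2*z (t(z) = 4 - (z + z) = 4 - 2*z)
x(h) = 0 (x(h) = 0*(h + h) = 0*(2*h) = 0)
t(R(-6)) - x(y) = (4 - 2*(-6)/5) - 1*0 = (4 - 2*(-6/5)) + 0 = (4 + 12/5) + 0 = 32/5 + 0 = 32/5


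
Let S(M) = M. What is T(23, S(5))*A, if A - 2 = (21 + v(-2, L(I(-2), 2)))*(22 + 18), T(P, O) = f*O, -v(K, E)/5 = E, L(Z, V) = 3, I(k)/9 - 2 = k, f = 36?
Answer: 43560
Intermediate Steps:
I(k) = 18 + 9*k
v(K, E) = -5*E
T(P, O) = 36*O
A = 242 (A = 2 + (21 - 5*3)*(22 + 18) = 2 + (21 - 15)*40 = 2 + 6*40 = 2 + 240 = 242)
T(23, S(5))*A = (36*5)*242 = 180*242 = 43560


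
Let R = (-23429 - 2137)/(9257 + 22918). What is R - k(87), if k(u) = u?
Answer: -941597/10725 ≈ -87.795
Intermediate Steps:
R = -8522/10725 (R = -25566/32175 = -25566*1/32175 = -8522/10725 ≈ -0.79459)
R - k(87) = -8522/10725 - 1*87 = -8522/10725 - 87 = -941597/10725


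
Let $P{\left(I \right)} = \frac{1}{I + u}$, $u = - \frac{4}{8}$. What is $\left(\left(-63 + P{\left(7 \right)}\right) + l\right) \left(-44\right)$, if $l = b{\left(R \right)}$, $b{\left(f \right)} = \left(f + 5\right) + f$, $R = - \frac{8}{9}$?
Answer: $\frac{306944}{117} \approx 2623.5$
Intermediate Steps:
$R = - \frac{8}{9}$ ($R = \left(-8\right) \frac{1}{9} = - \frac{8}{9} \approx -0.88889$)
$b{\left(f \right)} = 5 + 2 f$ ($b{\left(f \right)} = \left(5 + f\right) + f = 5 + 2 f$)
$u = - \frac{1}{2}$ ($u = \left(-4\right) \frac{1}{8} = - \frac{1}{2} \approx -0.5$)
$l = \frac{29}{9}$ ($l = 5 + 2 \left(- \frac{8}{9}\right) = 5 - \frac{16}{9} = \frac{29}{9} \approx 3.2222$)
$P{\left(I \right)} = \frac{1}{- \frac{1}{2} + I}$ ($P{\left(I \right)} = \frac{1}{I - \frac{1}{2}} = \frac{1}{- \frac{1}{2} + I}$)
$\left(\left(-63 + P{\left(7 \right)}\right) + l\right) \left(-44\right) = \left(\left(-63 + \frac{2}{-1 + 2 \cdot 7}\right) + \frac{29}{9}\right) \left(-44\right) = \left(\left(-63 + \frac{2}{-1 + 14}\right) + \frac{29}{9}\right) \left(-44\right) = \left(\left(-63 + \frac{2}{13}\right) + \frac{29}{9}\right) \left(-44\right) = \left(- \frac{817}{13} + \frac{29}{9}\right) \left(-44\right) = \left(- \frac{6976}{117}\right) \left(-44\right) = \frac{306944}{117}$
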